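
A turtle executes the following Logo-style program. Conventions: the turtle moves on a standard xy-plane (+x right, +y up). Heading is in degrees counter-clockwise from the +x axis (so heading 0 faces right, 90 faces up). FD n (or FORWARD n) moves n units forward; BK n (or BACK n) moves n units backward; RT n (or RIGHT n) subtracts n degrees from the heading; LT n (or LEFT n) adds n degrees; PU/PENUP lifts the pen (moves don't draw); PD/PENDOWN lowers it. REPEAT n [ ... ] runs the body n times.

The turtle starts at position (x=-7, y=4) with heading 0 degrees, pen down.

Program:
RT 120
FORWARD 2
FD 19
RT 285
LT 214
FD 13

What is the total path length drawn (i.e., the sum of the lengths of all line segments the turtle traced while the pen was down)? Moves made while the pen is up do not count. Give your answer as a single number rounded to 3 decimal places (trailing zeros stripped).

Executing turtle program step by step:
Start: pos=(-7,4), heading=0, pen down
RT 120: heading 0 -> 240
FD 2: (-7,4) -> (-8,2.268) [heading=240, draw]
FD 19: (-8,2.268) -> (-17.5,-14.187) [heading=240, draw]
RT 285: heading 240 -> 315
LT 214: heading 315 -> 169
FD 13: (-17.5,-14.187) -> (-30.261,-11.706) [heading=169, draw]
Final: pos=(-30.261,-11.706), heading=169, 3 segment(s) drawn

Segment lengths:
  seg 1: (-7,4) -> (-8,2.268), length = 2
  seg 2: (-8,2.268) -> (-17.5,-14.187), length = 19
  seg 3: (-17.5,-14.187) -> (-30.261,-11.706), length = 13
Total = 34

Answer: 34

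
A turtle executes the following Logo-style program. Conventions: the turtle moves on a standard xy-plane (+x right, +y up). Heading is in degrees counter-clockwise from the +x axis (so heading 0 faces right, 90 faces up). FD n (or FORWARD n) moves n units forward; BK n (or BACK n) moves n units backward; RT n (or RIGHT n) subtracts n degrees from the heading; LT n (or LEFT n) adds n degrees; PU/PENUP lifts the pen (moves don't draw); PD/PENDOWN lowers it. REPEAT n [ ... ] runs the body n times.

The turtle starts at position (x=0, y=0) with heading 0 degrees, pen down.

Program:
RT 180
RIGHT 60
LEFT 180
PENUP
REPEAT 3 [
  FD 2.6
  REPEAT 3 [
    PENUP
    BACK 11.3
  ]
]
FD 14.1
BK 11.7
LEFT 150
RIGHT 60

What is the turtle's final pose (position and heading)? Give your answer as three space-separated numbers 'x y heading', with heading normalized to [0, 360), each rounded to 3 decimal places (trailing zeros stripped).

Answer: -45.75 79.241 30

Derivation:
Executing turtle program step by step:
Start: pos=(0,0), heading=0, pen down
RT 180: heading 0 -> 180
RT 60: heading 180 -> 120
LT 180: heading 120 -> 300
PU: pen up
REPEAT 3 [
  -- iteration 1/3 --
  FD 2.6: (0,0) -> (1.3,-2.252) [heading=300, move]
  REPEAT 3 [
    -- iteration 1/3 --
    PU: pen up
    BK 11.3: (1.3,-2.252) -> (-4.35,7.534) [heading=300, move]
    -- iteration 2/3 --
    PU: pen up
    BK 11.3: (-4.35,7.534) -> (-10,17.321) [heading=300, move]
    -- iteration 3/3 --
    PU: pen up
    BK 11.3: (-10,17.321) -> (-15.65,27.107) [heading=300, move]
  ]
  -- iteration 2/3 --
  FD 2.6: (-15.65,27.107) -> (-14.35,24.855) [heading=300, move]
  REPEAT 3 [
    -- iteration 1/3 --
    PU: pen up
    BK 11.3: (-14.35,24.855) -> (-20,34.641) [heading=300, move]
    -- iteration 2/3 --
    PU: pen up
    BK 11.3: (-20,34.641) -> (-25.65,44.427) [heading=300, move]
    -- iteration 3/3 --
    PU: pen up
    BK 11.3: (-25.65,44.427) -> (-31.3,54.213) [heading=300, move]
  ]
  -- iteration 3/3 --
  FD 2.6: (-31.3,54.213) -> (-30,51.962) [heading=300, move]
  REPEAT 3 [
    -- iteration 1/3 --
    PU: pen up
    BK 11.3: (-30,51.962) -> (-35.65,61.748) [heading=300, move]
    -- iteration 2/3 --
    PU: pen up
    BK 11.3: (-35.65,61.748) -> (-41.3,71.534) [heading=300, move]
    -- iteration 3/3 --
    PU: pen up
    BK 11.3: (-41.3,71.534) -> (-46.95,81.32) [heading=300, move]
  ]
]
FD 14.1: (-46.95,81.32) -> (-39.9,69.109) [heading=300, move]
BK 11.7: (-39.9,69.109) -> (-45.75,79.241) [heading=300, move]
LT 150: heading 300 -> 90
RT 60: heading 90 -> 30
Final: pos=(-45.75,79.241), heading=30, 0 segment(s) drawn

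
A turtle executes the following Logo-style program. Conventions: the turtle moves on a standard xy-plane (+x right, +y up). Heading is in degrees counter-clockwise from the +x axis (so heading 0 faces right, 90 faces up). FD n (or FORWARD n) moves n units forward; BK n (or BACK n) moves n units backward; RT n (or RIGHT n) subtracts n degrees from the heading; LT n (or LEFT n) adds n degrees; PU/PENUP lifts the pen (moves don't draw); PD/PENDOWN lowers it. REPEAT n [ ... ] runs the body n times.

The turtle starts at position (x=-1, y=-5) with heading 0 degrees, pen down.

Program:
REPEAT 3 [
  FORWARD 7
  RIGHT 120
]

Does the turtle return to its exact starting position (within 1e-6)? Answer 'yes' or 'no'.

Executing turtle program step by step:
Start: pos=(-1,-5), heading=0, pen down
REPEAT 3 [
  -- iteration 1/3 --
  FD 7: (-1,-5) -> (6,-5) [heading=0, draw]
  RT 120: heading 0 -> 240
  -- iteration 2/3 --
  FD 7: (6,-5) -> (2.5,-11.062) [heading=240, draw]
  RT 120: heading 240 -> 120
  -- iteration 3/3 --
  FD 7: (2.5,-11.062) -> (-1,-5) [heading=120, draw]
  RT 120: heading 120 -> 0
]
Final: pos=(-1,-5), heading=0, 3 segment(s) drawn

Start position: (-1, -5)
Final position: (-1, -5)
Distance = 0; < 1e-6 -> CLOSED

Answer: yes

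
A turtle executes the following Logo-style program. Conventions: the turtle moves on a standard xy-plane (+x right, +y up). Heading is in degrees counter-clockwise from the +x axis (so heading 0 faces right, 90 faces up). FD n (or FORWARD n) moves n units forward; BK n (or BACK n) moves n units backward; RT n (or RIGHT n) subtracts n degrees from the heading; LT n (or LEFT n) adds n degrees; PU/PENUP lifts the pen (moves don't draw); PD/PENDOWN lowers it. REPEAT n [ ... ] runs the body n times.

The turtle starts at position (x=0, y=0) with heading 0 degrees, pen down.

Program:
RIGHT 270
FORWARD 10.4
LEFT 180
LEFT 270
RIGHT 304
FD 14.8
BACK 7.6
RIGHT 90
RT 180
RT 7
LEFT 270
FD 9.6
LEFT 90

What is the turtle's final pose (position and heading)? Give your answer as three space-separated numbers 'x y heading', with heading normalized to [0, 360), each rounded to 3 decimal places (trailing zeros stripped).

Executing turtle program step by step:
Start: pos=(0,0), heading=0, pen down
RT 270: heading 0 -> 90
FD 10.4: (0,0) -> (0,10.4) [heading=90, draw]
LT 180: heading 90 -> 270
LT 270: heading 270 -> 180
RT 304: heading 180 -> 236
FD 14.8: (0,10.4) -> (-8.276,-1.87) [heading=236, draw]
BK 7.6: (-8.276,-1.87) -> (-4.026,4.431) [heading=236, draw]
RT 90: heading 236 -> 146
RT 180: heading 146 -> 326
RT 7: heading 326 -> 319
LT 270: heading 319 -> 229
FD 9.6: (-4.026,4.431) -> (-10.324,-2.814) [heading=229, draw]
LT 90: heading 229 -> 319
Final: pos=(-10.324,-2.814), heading=319, 4 segment(s) drawn

Answer: -10.324 -2.814 319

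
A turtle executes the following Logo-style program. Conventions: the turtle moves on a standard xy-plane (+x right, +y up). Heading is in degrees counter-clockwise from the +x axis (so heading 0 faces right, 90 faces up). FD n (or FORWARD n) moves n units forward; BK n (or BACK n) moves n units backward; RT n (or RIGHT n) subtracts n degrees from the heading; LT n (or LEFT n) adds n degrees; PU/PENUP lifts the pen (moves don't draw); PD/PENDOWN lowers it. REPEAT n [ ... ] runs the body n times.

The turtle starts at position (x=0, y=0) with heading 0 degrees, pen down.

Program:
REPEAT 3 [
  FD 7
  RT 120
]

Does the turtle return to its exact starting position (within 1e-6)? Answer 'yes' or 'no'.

Answer: yes

Derivation:
Executing turtle program step by step:
Start: pos=(0,0), heading=0, pen down
REPEAT 3 [
  -- iteration 1/3 --
  FD 7: (0,0) -> (7,0) [heading=0, draw]
  RT 120: heading 0 -> 240
  -- iteration 2/3 --
  FD 7: (7,0) -> (3.5,-6.062) [heading=240, draw]
  RT 120: heading 240 -> 120
  -- iteration 3/3 --
  FD 7: (3.5,-6.062) -> (0,0) [heading=120, draw]
  RT 120: heading 120 -> 0
]
Final: pos=(0,0), heading=0, 3 segment(s) drawn

Start position: (0, 0)
Final position: (0, 0)
Distance = 0; < 1e-6 -> CLOSED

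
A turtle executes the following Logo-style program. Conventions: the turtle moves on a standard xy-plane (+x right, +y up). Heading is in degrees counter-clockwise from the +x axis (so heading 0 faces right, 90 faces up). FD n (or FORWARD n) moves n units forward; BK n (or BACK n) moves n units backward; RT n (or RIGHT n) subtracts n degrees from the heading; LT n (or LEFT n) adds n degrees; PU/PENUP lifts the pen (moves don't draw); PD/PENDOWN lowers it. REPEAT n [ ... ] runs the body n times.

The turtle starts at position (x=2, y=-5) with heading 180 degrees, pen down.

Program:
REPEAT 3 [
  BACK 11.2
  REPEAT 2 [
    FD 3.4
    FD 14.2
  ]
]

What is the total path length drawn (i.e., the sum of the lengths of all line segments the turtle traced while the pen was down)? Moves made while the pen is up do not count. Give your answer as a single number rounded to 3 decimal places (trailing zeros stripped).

Answer: 139.2

Derivation:
Executing turtle program step by step:
Start: pos=(2,-5), heading=180, pen down
REPEAT 3 [
  -- iteration 1/3 --
  BK 11.2: (2,-5) -> (13.2,-5) [heading=180, draw]
  REPEAT 2 [
    -- iteration 1/2 --
    FD 3.4: (13.2,-5) -> (9.8,-5) [heading=180, draw]
    FD 14.2: (9.8,-5) -> (-4.4,-5) [heading=180, draw]
    -- iteration 2/2 --
    FD 3.4: (-4.4,-5) -> (-7.8,-5) [heading=180, draw]
    FD 14.2: (-7.8,-5) -> (-22,-5) [heading=180, draw]
  ]
  -- iteration 2/3 --
  BK 11.2: (-22,-5) -> (-10.8,-5) [heading=180, draw]
  REPEAT 2 [
    -- iteration 1/2 --
    FD 3.4: (-10.8,-5) -> (-14.2,-5) [heading=180, draw]
    FD 14.2: (-14.2,-5) -> (-28.4,-5) [heading=180, draw]
    -- iteration 2/2 --
    FD 3.4: (-28.4,-5) -> (-31.8,-5) [heading=180, draw]
    FD 14.2: (-31.8,-5) -> (-46,-5) [heading=180, draw]
  ]
  -- iteration 3/3 --
  BK 11.2: (-46,-5) -> (-34.8,-5) [heading=180, draw]
  REPEAT 2 [
    -- iteration 1/2 --
    FD 3.4: (-34.8,-5) -> (-38.2,-5) [heading=180, draw]
    FD 14.2: (-38.2,-5) -> (-52.4,-5) [heading=180, draw]
    -- iteration 2/2 --
    FD 3.4: (-52.4,-5) -> (-55.8,-5) [heading=180, draw]
    FD 14.2: (-55.8,-5) -> (-70,-5) [heading=180, draw]
  ]
]
Final: pos=(-70,-5), heading=180, 15 segment(s) drawn

Segment lengths:
  seg 1: (2,-5) -> (13.2,-5), length = 11.2
  seg 2: (13.2,-5) -> (9.8,-5), length = 3.4
  seg 3: (9.8,-5) -> (-4.4,-5), length = 14.2
  seg 4: (-4.4,-5) -> (-7.8,-5), length = 3.4
  seg 5: (-7.8,-5) -> (-22,-5), length = 14.2
  seg 6: (-22,-5) -> (-10.8,-5), length = 11.2
  seg 7: (-10.8,-5) -> (-14.2,-5), length = 3.4
  seg 8: (-14.2,-5) -> (-28.4,-5), length = 14.2
  seg 9: (-28.4,-5) -> (-31.8,-5), length = 3.4
  seg 10: (-31.8,-5) -> (-46,-5), length = 14.2
  seg 11: (-46,-5) -> (-34.8,-5), length = 11.2
  seg 12: (-34.8,-5) -> (-38.2,-5), length = 3.4
  seg 13: (-38.2,-5) -> (-52.4,-5), length = 14.2
  seg 14: (-52.4,-5) -> (-55.8,-5), length = 3.4
  seg 15: (-55.8,-5) -> (-70,-5), length = 14.2
Total = 139.2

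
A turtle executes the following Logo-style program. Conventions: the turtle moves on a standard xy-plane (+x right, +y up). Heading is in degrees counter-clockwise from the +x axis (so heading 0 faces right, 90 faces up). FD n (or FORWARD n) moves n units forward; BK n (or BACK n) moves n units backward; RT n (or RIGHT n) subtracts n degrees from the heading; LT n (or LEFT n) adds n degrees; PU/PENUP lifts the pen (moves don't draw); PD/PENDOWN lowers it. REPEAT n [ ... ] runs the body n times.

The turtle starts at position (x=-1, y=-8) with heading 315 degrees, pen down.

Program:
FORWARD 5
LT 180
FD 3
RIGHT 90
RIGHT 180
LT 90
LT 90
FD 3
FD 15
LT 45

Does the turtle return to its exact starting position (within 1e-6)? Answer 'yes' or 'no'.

Executing turtle program step by step:
Start: pos=(-1,-8), heading=315, pen down
FD 5: (-1,-8) -> (2.536,-11.536) [heading=315, draw]
LT 180: heading 315 -> 135
FD 3: (2.536,-11.536) -> (0.414,-9.414) [heading=135, draw]
RT 90: heading 135 -> 45
RT 180: heading 45 -> 225
LT 90: heading 225 -> 315
LT 90: heading 315 -> 45
FD 3: (0.414,-9.414) -> (2.536,-7.293) [heading=45, draw]
FD 15: (2.536,-7.293) -> (13.142,3.314) [heading=45, draw]
LT 45: heading 45 -> 90
Final: pos=(13.142,3.314), heading=90, 4 segment(s) drawn

Start position: (-1, -8)
Final position: (13.142, 3.314)
Distance = 18.111; >= 1e-6 -> NOT closed

Answer: no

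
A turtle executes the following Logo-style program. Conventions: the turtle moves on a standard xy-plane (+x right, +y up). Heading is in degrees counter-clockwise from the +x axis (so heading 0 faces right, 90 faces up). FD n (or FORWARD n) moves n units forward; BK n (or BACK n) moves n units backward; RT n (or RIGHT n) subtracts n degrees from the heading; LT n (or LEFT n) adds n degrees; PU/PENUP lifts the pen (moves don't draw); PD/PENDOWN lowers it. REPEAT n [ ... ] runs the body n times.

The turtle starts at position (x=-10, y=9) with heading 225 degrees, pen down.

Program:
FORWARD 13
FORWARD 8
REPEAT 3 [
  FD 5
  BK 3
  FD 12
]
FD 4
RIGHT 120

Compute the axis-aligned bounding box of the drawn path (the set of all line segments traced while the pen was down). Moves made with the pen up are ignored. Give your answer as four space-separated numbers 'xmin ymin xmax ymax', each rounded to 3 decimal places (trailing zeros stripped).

Executing turtle program step by step:
Start: pos=(-10,9), heading=225, pen down
FD 13: (-10,9) -> (-19.192,-0.192) [heading=225, draw]
FD 8: (-19.192,-0.192) -> (-24.849,-5.849) [heading=225, draw]
REPEAT 3 [
  -- iteration 1/3 --
  FD 5: (-24.849,-5.849) -> (-28.385,-9.385) [heading=225, draw]
  BK 3: (-28.385,-9.385) -> (-26.263,-7.263) [heading=225, draw]
  FD 12: (-26.263,-7.263) -> (-34.749,-15.749) [heading=225, draw]
  -- iteration 2/3 --
  FD 5: (-34.749,-15.749) -> (-38.284,-19.284) [heading=225, draw]
  BK 3: (-38.284,-19.284) -> (-36.163,-17.163) [heading=225, draw]
  FD 12: (-36.163,-17.163) -> (-44.648,-25.648) [heading=225, draw]
  -- iteration 3/3 --
  FD 5: (-44.648,-25.648) -> (-48.184,-29.184) [heading=225, draw]
  BK 3: (-48.184,-29.184) -> (-46.062,-27.062) [heading=225, draw]
  FD 12: (-46.062,-27.062) -> (-54.548,-35.548) [heading=225, draw]
]
FD 4: (-54.548,-35.548) -> (-57.376,-38.376) [heading=225, draw]
RT 120: heading 225 -> 105
Final: pos=(-57.376,-38.376), heading=105, 12 segment(s) drawn

Segment endpoints: x in {-57.376, -54.548, -48.184, -46.062, -44.648, -38.284, -36.163, -34.749, -28.385, -26.263, -24.849, -19.192, -10}, y in {-38.376, -35.548, -29.184, -27.062, -25.648, -19.284, -17.163, -15.749, -9.385, -7.263, -5.849, -0.192, 9}
xmin=-57.376, ymin=-38.376, xmax=-10, ymax=9

Answer: -57.376 -38.376 -10 9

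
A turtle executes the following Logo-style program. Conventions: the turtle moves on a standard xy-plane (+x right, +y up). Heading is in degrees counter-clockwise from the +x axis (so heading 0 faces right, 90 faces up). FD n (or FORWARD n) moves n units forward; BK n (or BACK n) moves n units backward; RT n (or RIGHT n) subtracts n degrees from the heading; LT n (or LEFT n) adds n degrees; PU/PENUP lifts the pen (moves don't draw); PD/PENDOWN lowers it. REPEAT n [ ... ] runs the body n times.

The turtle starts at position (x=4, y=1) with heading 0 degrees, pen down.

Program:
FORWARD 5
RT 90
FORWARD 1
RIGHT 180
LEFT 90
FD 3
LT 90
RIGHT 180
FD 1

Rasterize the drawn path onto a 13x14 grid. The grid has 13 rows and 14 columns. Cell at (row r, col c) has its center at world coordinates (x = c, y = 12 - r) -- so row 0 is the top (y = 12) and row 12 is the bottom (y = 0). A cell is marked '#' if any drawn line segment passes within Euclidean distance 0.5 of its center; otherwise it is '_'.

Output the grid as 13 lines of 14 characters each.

Segment 0: (4,1) -> (9,1)
Segment 1: (9,1) -> (9,0)
Segment 2: (9,0) -> (6,-0)
Segment 3: (6,-0) -> (6,1)

Answer: ______________
______________
______________
______________
______________
______________
______________
______________
______________
______________
______________
____######____
______####____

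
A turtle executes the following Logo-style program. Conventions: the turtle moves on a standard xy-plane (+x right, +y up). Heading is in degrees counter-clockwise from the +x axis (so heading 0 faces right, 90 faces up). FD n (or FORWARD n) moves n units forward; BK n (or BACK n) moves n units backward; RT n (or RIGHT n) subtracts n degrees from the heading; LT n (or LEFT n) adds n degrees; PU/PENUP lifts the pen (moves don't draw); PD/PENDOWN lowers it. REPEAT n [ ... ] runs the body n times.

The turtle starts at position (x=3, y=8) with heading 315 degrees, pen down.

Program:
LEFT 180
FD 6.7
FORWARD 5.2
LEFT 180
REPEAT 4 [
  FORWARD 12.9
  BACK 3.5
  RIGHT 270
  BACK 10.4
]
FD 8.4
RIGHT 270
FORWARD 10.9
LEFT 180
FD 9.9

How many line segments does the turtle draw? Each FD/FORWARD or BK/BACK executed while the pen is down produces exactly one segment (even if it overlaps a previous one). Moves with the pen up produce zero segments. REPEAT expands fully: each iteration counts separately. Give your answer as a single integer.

Answer: 17

Derivation:
Executing turtle program step by step:
Start: pos=(3,8), heading=315, pen down
LT 180: heading 315 -> 135
FD 6.7: (3,8) -> (-1.738,12.738) [heading=135, draw]
FD 5.2: (-1.738,12.738) -> (-5.415,16.415) [heading=135, draw]
LT 180: heading 135 -> 315
REPEAT 4 [
  -- iteration 1/4 --
  FD 12.9: (-5.415,16.415) -> (3.707,7.293) [heading=315, draw]
  BK 3.5: (3.707,7.293) -> (1.232,9.768) [heading=315, draw]
  RT 270: heading 315 -> 45
  BK 10.4: (1.232,9.768) -> (-6.122,2.414) [heading=45, draw]
  -- iteration 2/4 --
  FD 12.9: (-6.122,2.414) -> (3,11.536) [heading=45, draw]
  BK 3.5: (3,11.536) -> (0.525,9.061) [heading=45, draw]
  RT 270: heading 45 -> 135
  BK 10.4: (0.525,9.061) -> (7.879,1.707) [heading=135, draw]
  -- iteration 3/4 --
  FD 12.9: (7.879,1.707) -> (-1.243,10.828) [heading=135, draw]
  BK 3.5: (-1.243,10.828) -> (1.232,8.354) [heading=135, draw]
  RT 270: heading 135 -> 225
  BK 10.4: (1.232,8.354) -> (8.586,15.707) [heading=225, draw]
  -- iteration 4/4 --
  FD 12.9: (8.586,15.707) -> (-0.536,6.586) [heading=225, draw]
  BK 3.5: (-0.536,6.586) -> (1.939,9.061) [heading=225, draw]
  RT 270: heading 225 -> 315
  BK 10.4: (1.939,9.061) -> (-5.415,16.415) [heading=315, draw]
]
FD 8.4: (-5.415,16.415) -> (0.525,10.475) [heading=315, draw]
RT 270: heading 315 -> 45
FD 10.9: (0.525,10.475) -> (8.233,18.182) [heading=45, draw]
LT 180: heading 45 -> 225
FD 9.9: (8.233,18.182) -> (1.232,11.182) [heading=225, draw]
Final: pos=(1.232,11.182), heading=225, 17 segment(s) drawn
Segments drawn: 17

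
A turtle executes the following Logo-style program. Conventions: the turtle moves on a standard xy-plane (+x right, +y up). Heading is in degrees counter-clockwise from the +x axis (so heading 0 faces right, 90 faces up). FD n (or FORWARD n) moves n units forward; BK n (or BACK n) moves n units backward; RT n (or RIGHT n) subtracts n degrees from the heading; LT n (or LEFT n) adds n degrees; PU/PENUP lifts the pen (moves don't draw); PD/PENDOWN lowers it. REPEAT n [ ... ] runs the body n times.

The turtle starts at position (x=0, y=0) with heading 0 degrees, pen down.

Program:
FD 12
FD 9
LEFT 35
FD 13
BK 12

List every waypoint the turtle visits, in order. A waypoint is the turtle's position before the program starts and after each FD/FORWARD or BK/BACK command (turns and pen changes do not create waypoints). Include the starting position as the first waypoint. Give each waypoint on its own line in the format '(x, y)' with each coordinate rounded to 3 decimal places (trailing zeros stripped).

Answer: (0, 0)
(12, 0)
(21, 0)
(31.649, 7.456)
(21.819, 0.574)

Derivation:
Executing turtle program step by step:
Start: pos=(0,0), heading=0, pen down
FD 12: (0,0) -> (12,0) [heading=0, draw]
FD 9: (12,0) -> (21,0) [heading=0, draw]
LT 35: heading 0 -> 35
FD 13: (21,0) -> (31.649,7.456) [heading=35, draw]
BK 12: (31.649,7.456) -> (21.819,0.574) [heading=35, draw]
Final: pos=(21.819,0.574), heading=35, 4 segment(s) drawn
Waypoints (5 total):
(0, 0)
(12, 0)
(21, 0)
(31.649, 7.456)
(21.819, 0.574)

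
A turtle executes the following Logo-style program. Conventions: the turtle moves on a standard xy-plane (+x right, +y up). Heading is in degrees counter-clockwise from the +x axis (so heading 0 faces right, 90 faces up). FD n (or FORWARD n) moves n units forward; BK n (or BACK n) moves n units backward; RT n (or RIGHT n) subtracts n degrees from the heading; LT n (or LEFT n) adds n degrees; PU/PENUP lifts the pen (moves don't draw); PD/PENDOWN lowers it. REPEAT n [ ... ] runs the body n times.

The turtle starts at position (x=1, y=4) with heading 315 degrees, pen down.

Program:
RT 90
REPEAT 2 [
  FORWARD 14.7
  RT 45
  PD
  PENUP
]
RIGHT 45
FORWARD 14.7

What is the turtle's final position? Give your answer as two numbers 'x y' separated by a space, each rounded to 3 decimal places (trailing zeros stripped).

Answer: -24.094 8.306

Derivation:
Executing turtle program step by step:
Start: pos=(1,4), heading=315, pen down
RT 90: heading 315 -> 225
REPEAT 2 [
  -- iteration 1/2 --
  FD 14.7: (1,4) -> (-9.394,-6.394) [heading=225, draw]
  RT 45: heading 225 -> 180
  PD: pen down
  PU: pen up
  -- iteration 2/2 --
  FD 14.7: (-9.394,-6.394) -> (-24.094,-6.394) [heading=180, move]
  RT 45: heading 180 -> 135
  PD: pen down
  PU: pen up
]
RT 45: heading 135 -> 90
FD 14.7: (-24.094,-6.394) -> (-24.094,8.306) [heading=90, move]
Final: pos=(-24.094,8.306), heading=90, 1 segment(s) drawn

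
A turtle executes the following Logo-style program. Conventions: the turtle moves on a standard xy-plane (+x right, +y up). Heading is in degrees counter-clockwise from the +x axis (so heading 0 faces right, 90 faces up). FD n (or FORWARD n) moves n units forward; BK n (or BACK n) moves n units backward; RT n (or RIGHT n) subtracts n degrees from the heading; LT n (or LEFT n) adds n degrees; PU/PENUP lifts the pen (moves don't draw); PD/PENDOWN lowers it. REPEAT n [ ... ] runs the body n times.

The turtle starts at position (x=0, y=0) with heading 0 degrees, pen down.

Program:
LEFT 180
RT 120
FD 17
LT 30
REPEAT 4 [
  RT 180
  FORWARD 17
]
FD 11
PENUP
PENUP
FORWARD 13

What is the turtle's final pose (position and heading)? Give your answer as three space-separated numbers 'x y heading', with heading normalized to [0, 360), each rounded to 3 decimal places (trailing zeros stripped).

Answer: 8.5 38.722 90

Derivation:
Executing turtle program step by step:
Start: pos=(0,0), heading=0, pen down
LT 180: heading 0 -> 180
RT 120: heading 180 -> 60
FD 17: (0,0) -> (8.5,14.722) [heading=60, draw]
LT 30: heading 60 -> 90
REPEAT 4 [
  -- iteration 1/4 --
  RT 180: heading 90 -> 270
  FD 17: (8.5,14.722) -> (8.5,-2.278) [heading=270, draw]
  -- iteration 2/4 --
  RT 180: heading 270 -> 90
  FD 17: (8.5,-2.278) -> (8.5,14.722) [heading=90, draw]
  -- iteration 3/4 --
  RT 180: heading 90 -> 270
  FD 17: (8.5,14.722) -> (8.5,-2.278) [heading=270, draw]
  -- iteration 4/4 --
  RT 180: heading 270 -> 90
  FD 17: (8.5,-2.278) -> (8.5,14.722) [heading=90, draw]
]
FD 11: (8.5,14.722) -> (8.5,25.722) [heading=90, draw]
PU: pen up
PU: pen up
FD 13: (8.5,25.722) -> (8.5,38.722) [heading=90, move]
Final: pos=(8.5,38.722), heading=90, 6 segment(s) drawn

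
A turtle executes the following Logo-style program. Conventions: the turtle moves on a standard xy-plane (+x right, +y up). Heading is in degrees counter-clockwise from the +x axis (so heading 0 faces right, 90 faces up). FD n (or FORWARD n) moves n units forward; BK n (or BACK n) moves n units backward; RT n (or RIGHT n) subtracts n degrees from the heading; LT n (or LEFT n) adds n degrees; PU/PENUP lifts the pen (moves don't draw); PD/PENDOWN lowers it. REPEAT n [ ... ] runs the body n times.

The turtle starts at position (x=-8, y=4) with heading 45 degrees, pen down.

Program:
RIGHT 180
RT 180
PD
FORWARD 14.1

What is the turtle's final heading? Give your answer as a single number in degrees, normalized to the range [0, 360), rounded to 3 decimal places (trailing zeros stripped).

Answer: 45

Derivation:
Executing turtle program step by step:
Start: pos=(-8,4), heading=45, pen down
RT 180: heading 45 -> 225
RT 180: heading 225 -> 45
PD: pen down
FD 14.1: (-8,4) -> (1.97,13.97) [heading=45, draw]
Final: pos=(1.97,13.97), heading=45, 1 segment(s) drawn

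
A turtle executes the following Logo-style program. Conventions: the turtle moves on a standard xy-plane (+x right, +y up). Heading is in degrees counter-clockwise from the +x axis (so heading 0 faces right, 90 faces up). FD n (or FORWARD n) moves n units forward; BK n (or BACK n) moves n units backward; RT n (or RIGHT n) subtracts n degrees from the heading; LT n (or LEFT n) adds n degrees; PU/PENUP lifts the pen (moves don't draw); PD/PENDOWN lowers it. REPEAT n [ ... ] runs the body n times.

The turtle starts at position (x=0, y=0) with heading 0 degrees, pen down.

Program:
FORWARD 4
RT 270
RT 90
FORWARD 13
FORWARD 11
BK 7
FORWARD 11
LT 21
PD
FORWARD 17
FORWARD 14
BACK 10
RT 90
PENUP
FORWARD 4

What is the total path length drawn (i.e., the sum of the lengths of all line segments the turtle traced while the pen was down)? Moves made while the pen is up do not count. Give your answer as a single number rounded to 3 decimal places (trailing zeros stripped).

Answer: 87

Derivation:
Executing turtle program step by step:
Start: pos=(0,0), heading=0, pen down
FD 4: (0,0) -> (4,0) [heading=0, draw]
RT 270: heading 0 -> 90
RT 90: heading 90 -> 0
FD 13: (4,0) -> (17,0) [heading=0, draw]
FD 11: (17,0) -> (28,0) [heading=0, draw]
BK 7: (28,0) -> (21,0) [heading=0, draw]
FD 11: (21,0) -> (32,0) [heading=0, draw]
LT 21: heading 0 -> 21
PD: pen down
FD 17: (32,0) -> (47.871,6.092) [heading=21, draw]
FD 14: (47.871,6.092) -> (60.941,11.109) [heading=21, draw]
BK 10: (60.941,11.109) -> (51.605,7.526) [heading=21, draw]
RT 90: heading 21 -> 291
PU: pen up
FD 4: (51.605,7.526) -> (53.039,3.791) [heading=291, move]
Final: pos=(53.039,3.791), heading=291, 8 segment(s) drawn

Segment lengths:
  seg 1: (0,0) -> (4,0), length = 4
  seg 2: (4,0) -> (17,0), length = 13
  seg 3: (17,0) -> (28,0), length = 11
  seg 4: (28,0) -> (21,0), length = 7
  seg 5: (21,0) -> (32,0), length = 11
  seg 6: (32,0) -> (47.871,6.092), length = 17
  seg 7: (47.871,6.092) -> (60.941,11.109), length = 14
  seg 8: (60.941,11.109) -> (51.605,7.526), length = 10
Total = 87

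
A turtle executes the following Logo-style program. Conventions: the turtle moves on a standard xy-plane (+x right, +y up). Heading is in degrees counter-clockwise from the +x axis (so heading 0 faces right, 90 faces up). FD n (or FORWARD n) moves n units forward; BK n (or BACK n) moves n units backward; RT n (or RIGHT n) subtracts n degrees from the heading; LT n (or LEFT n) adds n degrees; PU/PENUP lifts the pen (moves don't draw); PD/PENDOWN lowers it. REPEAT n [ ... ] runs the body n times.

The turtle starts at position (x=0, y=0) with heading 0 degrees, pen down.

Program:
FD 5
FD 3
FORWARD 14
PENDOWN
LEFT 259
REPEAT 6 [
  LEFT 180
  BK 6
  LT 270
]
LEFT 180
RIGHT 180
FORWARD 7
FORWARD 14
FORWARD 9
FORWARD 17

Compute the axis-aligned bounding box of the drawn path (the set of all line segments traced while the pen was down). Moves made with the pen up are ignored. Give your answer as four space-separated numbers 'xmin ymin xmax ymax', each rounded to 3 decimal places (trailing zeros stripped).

Executing turtle program step by step:
Start: pos=(0,0), heading=0, pen down
FD 5: (0,0) -> (5,0) [heading=0, draw]
FD 3: (5,0) -> (8,0) [heading=0, draw]
FD 14: (8,0) -> (22,0) [heading=0, draw]
PD: pen down
LT 259: heading 0 -> 259
REPEAT 6 [
  -- iteration 1/6 --
  LT 180: heading 259 -> 79
  BK 6: (22,0) -> (20.855,-5.89) [heading=79, draw]
  LT 270: heading 79 -> 349
  -- iteration 2/6 --
  LT 180: heading 349 -> 169
  BK 6: (20.855,-5.89) -> (26.745,-7.035) [heading=169, draw]
  LT 270: heading 169 -> 79
  -- iteration 3/6 --
  LT 180: heading 79 -> 259
  BK 6: (26.745,-7.035) -> (27.89,-1.145) [heading=259, draw]
  LT 270: heading 259 -> 169
  -- iteration 4/6 --
  LT 180: heading 169 -> 349
  BK 6: (27.89,-1.145) -> (22,0) [heading=349, draw]
  LT 270: heading 349 -> 259
  -- iteration 5/6 --
  LT 180: heading 259 -> 79
  BK 6: (22,0) -> (20.855,-5.89) [heading=79, draw]
  LT 270: heading 79 -> 349
  -- iteration 6/6 --
  LT 180: heading 349 -> 169
  BK 6: (20.855,-5.89) -> (26.745,-7.035) [heading=169, draw]
  LT 270: heading 169 -> 79
]
LT 180: heading 79 -> 259
RT 180: heading 259 -> 79
FD 7: (26.745,-7.035) -> (28.081,-0.163) [heading=79, draw]
FD 14: (28.081,-0.163) -> (30.752,13.58) [heading=79, draw]
FD 9: (30.752,13.58) -> (32.469,22.414) [heading=79, draw]
FD 17: (32.469,22.414) -> (35.713,39.102) [heading=79, draw]
Final: pos=(35.713,39.102), heading=79, 13 segment(s) drawn

Segment endpoints: x in {0, 5, 8, 20.855, 20.855, 22, 22, 26.745, 26.745, 27.89, 28.081, 30.752, 32.469, 35.713}, y in {-7.035, -7.035, -5.89, -5.89, -1.145, -0.163, 0, 0, 13.58, 22.414, 39.102}
xmin=0, ymin=-7.035, xmax=35.713, ymax=39.102

Answer: 0 -7.035 35.713 39.102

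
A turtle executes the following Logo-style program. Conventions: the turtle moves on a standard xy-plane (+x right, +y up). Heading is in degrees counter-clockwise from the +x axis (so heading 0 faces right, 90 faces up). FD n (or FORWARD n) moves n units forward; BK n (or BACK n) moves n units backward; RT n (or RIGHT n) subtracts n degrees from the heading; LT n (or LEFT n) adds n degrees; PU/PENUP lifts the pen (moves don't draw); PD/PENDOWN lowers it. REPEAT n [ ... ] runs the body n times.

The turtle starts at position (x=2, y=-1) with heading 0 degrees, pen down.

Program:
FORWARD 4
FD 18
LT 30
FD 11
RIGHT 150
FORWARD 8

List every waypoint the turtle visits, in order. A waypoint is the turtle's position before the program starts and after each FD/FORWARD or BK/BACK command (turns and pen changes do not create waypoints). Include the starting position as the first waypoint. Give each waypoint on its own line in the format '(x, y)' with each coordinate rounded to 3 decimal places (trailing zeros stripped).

Answer: (2, -1)
(6, -1)
(24, -1)
(33.526, 4.5)
(29.526, -2.428)

Derivation:
Executing turtle program step by step:
Start: pos=(2,-1), heading=0, pen down
FD 4: (2,-1) -> (6,-1) [heading=0, draw]
FD 18: (6,-1) -> (24,-1) [heading=0, draw]
LT 30: heading 0 -> 30
FD 11: (24,-1) -> (33.526,4.5) [heading=30, draw]
RT 150: heading 30 -> 240
FD 8: (33.526,4.5) -> (29.526,-2.428) [heading=240, draw]
Final: pos=(29.526,-2.428), heading=240, 4 segment(s) drawn
Waypoints (5 total):
(2, -1)
(6, -1)
(24, -1)
(33.526, 4.5)
(29.526, -2.428)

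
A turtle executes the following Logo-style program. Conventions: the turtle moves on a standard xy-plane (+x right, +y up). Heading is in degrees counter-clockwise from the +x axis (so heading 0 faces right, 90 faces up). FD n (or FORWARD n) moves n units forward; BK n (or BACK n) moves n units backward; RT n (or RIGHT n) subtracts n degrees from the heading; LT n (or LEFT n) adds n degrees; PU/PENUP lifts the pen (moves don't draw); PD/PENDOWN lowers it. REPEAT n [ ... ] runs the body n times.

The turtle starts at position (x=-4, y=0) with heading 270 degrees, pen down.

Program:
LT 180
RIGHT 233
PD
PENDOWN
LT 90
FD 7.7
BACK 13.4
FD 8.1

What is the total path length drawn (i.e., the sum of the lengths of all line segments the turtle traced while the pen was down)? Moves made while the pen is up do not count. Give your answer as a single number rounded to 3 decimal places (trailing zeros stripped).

Executing turtle program step by step:
Start: pos=(-4,0), heading=270, pen down
LT 180: heading 270 -> 90
RT 233: heading 90 -> 217
PD: pen down
PD: pen down
LT 90: heading 217 -> 307
FD 7.7: (-4,0) -> (0.634,-6.149) [heading=307, draw]
BK 13.4: (0.634,-6.149) -> (-7.43,4.552) [heading=307, draw]
FD 8.1: (-7.43,4.552) -> (-2.556,-1.917) [heading=307, draw]
Final: pos=(-2.556,-1.917), heading=307, 3 segment(s) drawn

Segment lengths:
  seg 1: (-4,0) -> (0.634,-6.149), length = 7.7
  seg 2: (0.634,-6.149) -> (-7.43,4.552), length = 13.4
  seg 3: (-7.43,4.552) -> (-2.556,-1.917), length = 8.1
Total = 29.2

Answer: 29.2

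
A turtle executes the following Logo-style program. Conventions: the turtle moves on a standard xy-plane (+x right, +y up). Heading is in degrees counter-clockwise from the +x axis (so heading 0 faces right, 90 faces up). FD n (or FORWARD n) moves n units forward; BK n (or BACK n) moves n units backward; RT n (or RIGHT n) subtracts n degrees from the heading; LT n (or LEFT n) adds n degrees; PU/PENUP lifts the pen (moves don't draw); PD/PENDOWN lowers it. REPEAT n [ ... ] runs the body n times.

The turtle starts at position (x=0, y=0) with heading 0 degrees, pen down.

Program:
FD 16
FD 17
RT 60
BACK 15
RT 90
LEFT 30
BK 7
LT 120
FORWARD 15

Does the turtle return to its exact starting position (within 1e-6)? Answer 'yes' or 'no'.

Answer: no

Derivation:
Executing turtle program step by step:
Start: pos=(0,0), heading=0, pen down
FD 16: (0,0) -> (16,0) [heading=0, draw]
FD 17: (16,0) -> (33,0) [heading=0, draw]
RT 60: heading 0 -> 300
BK 15: (33,0) -> (25.5,12.99) [heading=300, draw]
RT 90: heading 300 -> 210
LT 30: heading 210 -> 240
BK 7: (25.5,12.99) -> (29,19.053) [heading=240, draw]
LT 120: heading 240 -> 0
FD 15: (29,19.053) -> (44,19.053) [heading=0, draw]
Final: pos=(44,19.053), heading=0, 5 segment(s) drawn

Start position: (0, 0)
Final position: (44, 19.053)
Distance = 47.948; >= 1e-6 -> NOT closed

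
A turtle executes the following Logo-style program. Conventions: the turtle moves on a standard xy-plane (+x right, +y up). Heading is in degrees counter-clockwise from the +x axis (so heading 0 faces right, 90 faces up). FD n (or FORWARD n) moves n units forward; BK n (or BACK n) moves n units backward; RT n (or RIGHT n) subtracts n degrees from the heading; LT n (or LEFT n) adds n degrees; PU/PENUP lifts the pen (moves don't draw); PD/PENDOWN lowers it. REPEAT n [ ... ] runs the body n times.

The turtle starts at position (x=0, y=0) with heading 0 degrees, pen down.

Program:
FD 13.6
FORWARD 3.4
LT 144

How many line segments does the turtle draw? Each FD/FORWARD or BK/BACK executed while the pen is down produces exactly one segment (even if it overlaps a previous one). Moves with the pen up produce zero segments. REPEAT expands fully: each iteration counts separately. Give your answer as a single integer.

Executing turtle program step by step:
Start: pos=(0,0), heading=0, pen down
FD 13.6: (0,0) -> (13.6,0) [heading=0, draw]
FD 3.4: (13.6,0) -> (17,0) [heading=0, draw]
LT 144: heading 0 -> 144
Final: pos=(17,0), heading=144, 2 segment(s) drawn
Segments drawn: 2

Answer: 2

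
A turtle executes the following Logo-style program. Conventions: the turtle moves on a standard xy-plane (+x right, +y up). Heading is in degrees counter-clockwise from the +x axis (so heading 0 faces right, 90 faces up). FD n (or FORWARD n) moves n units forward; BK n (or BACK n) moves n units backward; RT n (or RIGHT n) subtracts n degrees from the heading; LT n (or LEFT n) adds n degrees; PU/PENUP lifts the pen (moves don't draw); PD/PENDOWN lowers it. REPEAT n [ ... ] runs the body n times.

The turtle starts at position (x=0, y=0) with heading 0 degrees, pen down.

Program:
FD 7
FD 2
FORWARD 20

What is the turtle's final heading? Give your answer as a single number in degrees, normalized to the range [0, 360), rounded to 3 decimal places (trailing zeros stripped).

Executing turtle program step by step:
Start: pos=(0,0), heading=0, pen down
FD 7: (0,0) -> (7,0) [heading=0, draw]
FD 2: (7,0) -> (9,0) [heading=0, draw]
FD 20: (9,0) -> (29,0) [heading=0, draw]
Final: pos=(29,0), heading=0, 3 segment(s) drawn

Answer: 0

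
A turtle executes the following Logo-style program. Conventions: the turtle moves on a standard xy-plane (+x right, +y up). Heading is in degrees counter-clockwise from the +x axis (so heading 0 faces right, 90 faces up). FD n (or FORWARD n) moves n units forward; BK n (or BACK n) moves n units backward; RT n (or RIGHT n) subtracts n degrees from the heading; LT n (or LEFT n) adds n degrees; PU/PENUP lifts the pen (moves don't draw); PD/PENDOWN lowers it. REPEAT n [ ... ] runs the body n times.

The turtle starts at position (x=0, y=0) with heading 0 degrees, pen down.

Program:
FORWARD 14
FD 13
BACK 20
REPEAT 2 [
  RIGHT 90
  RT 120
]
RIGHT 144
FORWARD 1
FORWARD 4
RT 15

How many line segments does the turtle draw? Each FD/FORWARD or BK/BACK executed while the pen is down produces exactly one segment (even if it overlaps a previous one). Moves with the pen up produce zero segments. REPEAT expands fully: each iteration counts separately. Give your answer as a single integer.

Answer: 5

Derivation:
Executing turtle program step by step:
Start: pos=(0,0), heading=0, pen down
FD 14: (0,0) -> (14,0) [heading=0, draw]
FD 13: (14,0) -> (27,0) [heading=0, draw]
BK 20: (27,0) -> (7,0) [heading=0, draw]
REPEAT 2 [
  -- iteration 1/2 --
  RT 90: heading 0 -> 270
  RT 120: heading 270 -> 150
  -- iteration 2/2 --
  RT 90: heading 150 -> 60
  RT 120: heading 60 -> 300
]
RT 144: heading 300 -> 156
FD 1: (7,0) -> (6.086,0.407) [heading=156, draw]
FD 4: (6.086,0.407) -> (2.432,2.034) [heading=156, draw]
RT 15: heading 156 -> 141
Final: pos=(2.432,2.034), heading=141, 5 segment(s) drawn
Segments drawn: 5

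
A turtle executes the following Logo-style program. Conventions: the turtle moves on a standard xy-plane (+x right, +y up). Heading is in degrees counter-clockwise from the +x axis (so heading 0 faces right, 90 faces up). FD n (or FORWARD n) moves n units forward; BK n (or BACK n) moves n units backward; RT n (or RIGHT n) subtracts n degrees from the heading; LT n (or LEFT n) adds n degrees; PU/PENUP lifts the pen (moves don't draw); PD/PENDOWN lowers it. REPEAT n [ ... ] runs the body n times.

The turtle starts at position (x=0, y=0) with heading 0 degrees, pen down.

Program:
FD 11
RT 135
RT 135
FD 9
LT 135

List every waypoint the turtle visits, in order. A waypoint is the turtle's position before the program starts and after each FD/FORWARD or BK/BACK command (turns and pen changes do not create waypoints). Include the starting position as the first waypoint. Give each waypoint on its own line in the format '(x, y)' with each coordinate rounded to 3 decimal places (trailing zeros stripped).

Answer: (0, 0)
(11, 0)
(11, 9)

Derivation:
Executing turtle program step by step:
Start: pos=(0,0), heading=0, pen down
FD 11: (0,0) -> (11,0) [heading=0, draw]
RT 135: heading 0 -> 225
RT 135: heading 225 -> 90
FD 9: (11,0) -> (11,9) [heading=90, draw]
LT 135: heading 90 -> 225
Final: pos=(11,9), heading=225, 2 segment(s) drawn
Waypoints (3 total):
(0, 0)
(11, 0)
(11, 9)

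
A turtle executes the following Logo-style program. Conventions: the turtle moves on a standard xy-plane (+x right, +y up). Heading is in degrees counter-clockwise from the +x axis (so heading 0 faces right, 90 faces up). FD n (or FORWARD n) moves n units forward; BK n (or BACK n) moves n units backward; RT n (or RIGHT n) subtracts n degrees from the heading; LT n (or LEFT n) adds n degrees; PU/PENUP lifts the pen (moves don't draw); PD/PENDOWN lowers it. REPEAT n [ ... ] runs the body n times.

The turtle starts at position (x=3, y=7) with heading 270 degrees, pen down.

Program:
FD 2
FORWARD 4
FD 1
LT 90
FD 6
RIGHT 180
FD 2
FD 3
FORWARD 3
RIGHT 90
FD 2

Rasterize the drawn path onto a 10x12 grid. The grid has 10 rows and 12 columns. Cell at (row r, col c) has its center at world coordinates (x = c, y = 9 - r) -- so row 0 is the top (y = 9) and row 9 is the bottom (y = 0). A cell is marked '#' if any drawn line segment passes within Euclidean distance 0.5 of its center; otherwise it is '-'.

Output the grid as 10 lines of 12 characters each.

Segment 0: (3,7) -> (3,5)
Segment 1: (3,5) -> (3,1)
Segment 2: (3,1) -> (3,0)
Segment 3: (3,0) -> (9,-0)
Segment 4: (9,-0) -> (7,-0)
Segment 5: (7,-0) -> (4,-0)
Segment 6: (4,-0) -> (1,-0)
Segment 7: (1,-0) -> (1,2)

Answer: ------------
------------
---#--------
---#--------
---#--------
---#--------
---#--------
-#-#--------
-#-#--------
-#########--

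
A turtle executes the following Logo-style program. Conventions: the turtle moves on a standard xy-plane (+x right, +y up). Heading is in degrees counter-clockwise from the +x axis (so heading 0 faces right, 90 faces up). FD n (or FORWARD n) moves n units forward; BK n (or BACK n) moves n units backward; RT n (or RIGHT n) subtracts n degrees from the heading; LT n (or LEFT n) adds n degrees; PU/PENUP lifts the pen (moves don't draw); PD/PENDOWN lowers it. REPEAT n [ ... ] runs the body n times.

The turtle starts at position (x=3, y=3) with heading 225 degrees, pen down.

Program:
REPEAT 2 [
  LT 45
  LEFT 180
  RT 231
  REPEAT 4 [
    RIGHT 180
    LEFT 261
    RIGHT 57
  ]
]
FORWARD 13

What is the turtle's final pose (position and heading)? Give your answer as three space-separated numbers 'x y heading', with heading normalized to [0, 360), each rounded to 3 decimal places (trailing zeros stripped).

Executing turtle program step by step:
Start: pos=(3,3), heading=225, pen down
REPEAT 2 [
  -- iteration 1/2 --
  LT 45: heading 225 -> 270
  LT 180: heading 270 -> 90
  RT 231: heading 90 -> 219
  REPEAT 4 [
    -- iteration 1/4 --
    RT 180: heading 219 -> 39
    LT 261: heading 39 -> 300
    RT 57: heading 300 -> 243
    -- iteration 2/4 --
    RT 180: heading 243 -> 63
    LT 261: heading 63 -> 324
    RT 57: heading 324 -> 267
    -- iteration 3/4 --
    RT 180: heading 267 -> 87
    LT 261: heading 87 -> 348
    RT 57: heading 348 -> 291
    -- iteration 4/4 --
    RT 180: heading 291 -> 111
    LT 261: heading 111 -> 12
    RT 57: heading 12 -> 315
  ]
  -- iteration 2/2 --
  LT 45: heading 315 -> 0
  LT 180: heading 0 -> 180
  RT 231: heading 180 -> 309
  REPEAT 4 [
    -- iteration 1/4 --
    RT 180: heading 309 -> 129
    LT 261: heading 129 -> 30
    RT 57: heading 30 -> 333
    -- iteration 2/4 --
    RT 180: heading 333 -> 153
    LT 261: heading 153 -> 54
    RT 57: heading 54 -> 357
    -- iteration 3/4 --
    RT 180: heading 357 -> 177
    LT 261: heading 177 -> 78
    RT 57: heading 78 -> 21
    -- iteration 4/4 --
    RT 180: heading 21 -> 201
    LT 261: heading 201 -> 102
    RT 57: heading 102 -> 45
  ]
]
FD 13: (3,3) -> (12.192,12.192) [heading=45, draw]
Final: pos=(12.192,12.192), heading=45, 1 segment(s) drawn

Answer: 12.192 12.192 45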